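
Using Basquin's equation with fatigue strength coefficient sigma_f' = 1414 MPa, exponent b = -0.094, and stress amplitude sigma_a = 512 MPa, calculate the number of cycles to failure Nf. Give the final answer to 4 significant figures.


sigma_a = sigma_f' * (2*Nf)^b
2*Nf = (sigma_a / sigma_f')^(1/b)
2*Nf = (512 / 1414)^(1/-0.094)
2*Nf = 49362.6
Nf = 24680 cycles


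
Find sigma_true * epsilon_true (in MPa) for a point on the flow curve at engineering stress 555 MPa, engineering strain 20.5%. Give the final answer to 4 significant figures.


sigma_true = sigma_eng * (1 + epsilon_eng)
sigma_true = 555 * (1 + 0.205) = 668.775 MPa
epsilon_true = ln(1 + epsilon_eng)
epsilon_true = ln(1 + 0.205) = 0.18648
sigma_true * epsilon_true = 668.775 * 0.18648 = 124.7 MPa


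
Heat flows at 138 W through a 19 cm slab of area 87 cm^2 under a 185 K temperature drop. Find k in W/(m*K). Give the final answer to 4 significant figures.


k = Q*L / (A*dT)
L = 0.19 m, A = 8.7e-03 m^2
k = 138 * 0.19 / (8.7e-03 * 185)
k = 16.29 W/(m*K)


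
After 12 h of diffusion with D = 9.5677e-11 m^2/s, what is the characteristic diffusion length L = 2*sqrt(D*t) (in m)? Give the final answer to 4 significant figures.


t = 12 hr = 43200 s
Diffusion length = 2*sqrt(D*t)
= 2*sqrt(9.5677e-11 * 43200)
= 4.066e-03 m


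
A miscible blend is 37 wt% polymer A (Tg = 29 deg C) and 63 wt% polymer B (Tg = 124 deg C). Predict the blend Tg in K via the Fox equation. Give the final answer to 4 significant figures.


1/Tg = w1/Tg1 + w2/Tg2 (in Kelvin)
Tg1 = 302.15 K, Tg2 = 397.15 K
1/Tg = 0.37/302.15 + 0.63/397.15
Tg = 355.8 K


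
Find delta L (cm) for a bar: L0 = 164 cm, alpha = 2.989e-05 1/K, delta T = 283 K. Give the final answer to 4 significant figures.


dL = L0 * alpha * dT
dL = 164 * 2.989e-05 * 283
dL = 1.387 cm


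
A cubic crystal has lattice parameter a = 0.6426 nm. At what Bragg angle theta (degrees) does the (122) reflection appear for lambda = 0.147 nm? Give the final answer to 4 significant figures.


d = a / sqrt(h^2+k^2+l^2)
d = 0.6426 / sqrt(9) = 0.2142 nm
lambda = 2*d*sin(theta)  =>  sin(theta) = lambda / (2*d)
sin(theta) = 0.147 / (2 * 0.2142) = 0.343137
theta = 20.07 deg


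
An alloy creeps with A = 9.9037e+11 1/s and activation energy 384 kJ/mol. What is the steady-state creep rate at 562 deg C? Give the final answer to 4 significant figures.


rate = A * exp(-Q / (R*T))
T = 562 + 273.15 = 835.15 K
rate = 9.9037e+11 * exp(-384e3 / (8.314 * 835.15))
rate = 9.497e-13 1/s


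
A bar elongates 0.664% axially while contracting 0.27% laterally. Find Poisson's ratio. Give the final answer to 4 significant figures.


nu = -epsilon_lat / epsilon_axial
Lateral strain is contraction (negative), so using magnitudes:
nu = 0.27 / 0.664
nu = 0.4066


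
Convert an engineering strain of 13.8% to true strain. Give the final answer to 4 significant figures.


epsilon_true = ln(1 + epsilon_eng)
epsilon_true = ln(1 + 0.138)
epsilon_true = 0.1293


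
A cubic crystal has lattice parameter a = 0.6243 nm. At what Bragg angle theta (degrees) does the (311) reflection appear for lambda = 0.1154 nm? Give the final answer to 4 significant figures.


d = a / sqrt(h^2+k^2+l^2)
d = 0.6243 / sqrt(11) = 0.188234 nm
lambda = 2*d*sin(theta)  =>  sin(theta) = lambda / (2*d)
sin(theta) = 0.1154 / (2 * 0.188234) = 0.306534
theta = 17.85 deg


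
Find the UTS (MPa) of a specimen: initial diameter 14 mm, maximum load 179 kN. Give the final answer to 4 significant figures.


A0 = pi*(d/2)^2 = pi*(14/2)^2 = 153.938 mm^2
UTS = F_max / A0 = 179*1000 / 153.938
UTS = 1163 MPa


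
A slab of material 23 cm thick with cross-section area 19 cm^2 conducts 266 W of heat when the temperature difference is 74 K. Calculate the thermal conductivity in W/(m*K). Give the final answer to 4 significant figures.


k = Q*L / (A*dT)
L = 0.23 m, A = 1.9e-03 m^2
k = 266 * 0.23 / (1.9e-03 * 74)
k = 435.1 W/(m*K)


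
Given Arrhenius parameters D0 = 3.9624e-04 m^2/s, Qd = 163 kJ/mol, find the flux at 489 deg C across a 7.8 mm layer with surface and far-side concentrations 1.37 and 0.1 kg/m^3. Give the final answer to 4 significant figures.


Step 1: D = D0 * exp(-Qd/(R*T))
T = 489 + 273.15 = 762.15 K
D = 3.9624e-04 * exp(-163e3 / (8.314 * 762.15)) = 2.6681e-15 m^2/s
Step 2: J = D * (C1 - C2) / dx
J = 2.6681e-15 * (1.37 - 0.1) / 7.8e-03
J = 4.344e-13 kg/(m^2*s)


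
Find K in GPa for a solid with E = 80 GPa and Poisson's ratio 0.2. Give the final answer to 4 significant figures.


K = E / (3*(1-2*nu))
K = 80 / (3*(1-2*0.2))
K = 44.44 GPa


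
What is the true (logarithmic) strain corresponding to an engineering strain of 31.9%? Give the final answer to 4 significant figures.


epsilon_true = ln(1 + epsilon_eng)
epsilon_true = ln(1 + 0.319)
epsilon_true = 0.2769


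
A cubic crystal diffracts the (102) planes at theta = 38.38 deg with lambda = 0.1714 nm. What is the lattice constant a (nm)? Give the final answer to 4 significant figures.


d = lambda / (2*sin(theta))
d = 0.1714 / (2*sin(38.38 deg))
d = 0.138031 nm
a = d * sqrt(h^2+k^2+l^2) = 0.138031 * sqrt(5)
a = 0.3086 nm


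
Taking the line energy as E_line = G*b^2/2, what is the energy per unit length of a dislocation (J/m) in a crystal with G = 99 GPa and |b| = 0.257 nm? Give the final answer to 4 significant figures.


E = G*b^2/2
b = 0.257 nm = 2.57e-10 m
G = 99 GPa = 9.9e+10 Pa
E = 0.5 * 9.9e+10 * (2.57e-10)^2
E = 3.269e-09 J/m


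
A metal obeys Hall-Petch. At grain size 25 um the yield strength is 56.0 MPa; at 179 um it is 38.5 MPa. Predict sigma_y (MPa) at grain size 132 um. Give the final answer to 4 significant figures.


sigma_y = sigma0 + k / sqrt(d)
1/sqrt(d1) = 1/sqrt(2.5e-05) = 200;  1/sqrt(d2) = 74.7435
k = (sigma1 - sigma2) / (1/sqrt(d1) - 1/sqrt(d2)) = (56.0 - 38.5) / (200 - 74.7435) = 0.139713 MPa*m^0.5
sigma0 = sigma1 - k/sqrt(d1) = 56.0 - 0.139713*200 = 28.0573 MPa
sigma_y(d3) = 28.0573 + 0.139713 / sqrt(1.32e-04) = 40.22 MPa


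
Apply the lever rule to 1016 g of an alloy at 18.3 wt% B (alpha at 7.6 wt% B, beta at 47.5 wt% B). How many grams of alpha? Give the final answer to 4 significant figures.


f_alpha = (C_beta - C0) / (C_beta - C_alpha)
f_alpha = (47.5 - 18.3) / (47.5 - 7.6) = 0.73183
m_alpha = f_alpha * m_total = 0.73183 * 1016 = 743.5 g


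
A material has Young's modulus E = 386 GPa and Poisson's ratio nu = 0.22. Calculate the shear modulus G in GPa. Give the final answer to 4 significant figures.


G = E / (2*(1+nu))
G = 386 / (2*(1+0.22))
G = 158.2 GPa


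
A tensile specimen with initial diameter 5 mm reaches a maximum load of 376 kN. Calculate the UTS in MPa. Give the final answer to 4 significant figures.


A0 = pi*(d/2)^2 = pi*(5/2)^2 = 19.635 mm^2
UTS = F_max / A0 = 376*1000 / 19.635
UTS = 19150 MPa


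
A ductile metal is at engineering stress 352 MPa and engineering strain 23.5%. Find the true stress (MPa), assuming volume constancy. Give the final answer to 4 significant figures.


sigma_true = sigma_eng * (1 + epsilon_eng)
sigma_true = 352 * (1 + 0.235)
sigma_true = 434.7 MPa


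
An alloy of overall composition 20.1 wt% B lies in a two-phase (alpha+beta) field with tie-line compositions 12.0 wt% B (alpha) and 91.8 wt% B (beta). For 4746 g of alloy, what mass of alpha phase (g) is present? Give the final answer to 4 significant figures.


f_alpha = (C_beta - C0) / (C_beta - C_alpha)
f_alpha = (91.8 - 20.1) / (91.8 - 12.0) = 0.898496
m_alpha = f_alpha * m_total = 0.898496 * 4746 = 4264 g


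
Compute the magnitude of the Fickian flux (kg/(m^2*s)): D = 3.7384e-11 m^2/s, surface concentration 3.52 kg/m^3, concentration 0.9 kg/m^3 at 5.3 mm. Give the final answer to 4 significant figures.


J = -D * (dC/dx) = D * (C1 - C2) / dx
J = 3.7384e-11 * (3.52 - 0.9) / 5.3e-03
J = 1.848e-08 kg/(m^2*s)


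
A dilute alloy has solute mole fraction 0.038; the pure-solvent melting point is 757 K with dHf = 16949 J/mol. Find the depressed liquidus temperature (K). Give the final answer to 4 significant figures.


dT = R*Tm^2*x / dHf
dT = 8.314 * 757^2 * 0.038 / 16949
dT = 10.6817 K
T_new = 757 - 10.6817 = 746.3 K


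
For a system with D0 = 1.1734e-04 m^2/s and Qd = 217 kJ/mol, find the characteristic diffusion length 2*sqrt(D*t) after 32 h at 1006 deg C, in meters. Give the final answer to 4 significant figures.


Step 1: D = D0 * exp(-Qd/(R*T))
T = 1279.15 K
D = 1.1734e-04 * exp(-217e3 / (8.314 * 1279.15)) = 1.61376e-13 m^2/s
Step 2: L = 2*sqrt(D*t)
t = 32 h = 115200 s
L = 2*sqrt(1.61376e-13 * 115200) = 2.727e-04 m


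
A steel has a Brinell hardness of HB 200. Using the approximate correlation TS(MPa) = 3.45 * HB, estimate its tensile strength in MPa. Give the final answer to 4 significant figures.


TS (MPa) = 3.45 * HB
TS = 3.45 * 200
TS = 690 MPa


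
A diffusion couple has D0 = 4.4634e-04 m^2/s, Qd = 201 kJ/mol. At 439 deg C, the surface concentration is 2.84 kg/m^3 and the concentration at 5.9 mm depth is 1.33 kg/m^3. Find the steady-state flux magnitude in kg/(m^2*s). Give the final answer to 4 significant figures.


Step 1: D = D0 * exp(-Qd/(R*T))
T = 439 + 273.15 = 712.15 K
D = 4.4634e-04 * exp(-201e3 / (8.314 * 712.15)) = 8.05795e-19 m^2/s
Step 2: J = D * (C1 - C2) / dx
J = 8.05795e-19 * (2.84 - 1.33) / 5.9e-03
J = 2.062e-16 kg/(m^2*s)


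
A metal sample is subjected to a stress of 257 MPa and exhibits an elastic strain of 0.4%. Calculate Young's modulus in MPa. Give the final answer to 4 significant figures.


E = sigma / epsilon
epsilon = 0.4% = 4e-03
E = 257 / 4e-03
E = 64250 MPa


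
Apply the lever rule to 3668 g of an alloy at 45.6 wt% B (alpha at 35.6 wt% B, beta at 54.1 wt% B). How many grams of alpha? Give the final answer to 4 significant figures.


f_alpha = (C_beta - C0) / (C_beta - C_alpha)
f_alpha = (54.1 - 45.6) / (54.1 - 35.6) = 0.459459
m_alpha = f_alpha * m_total = 0.459459 * 3668 = 1685 g


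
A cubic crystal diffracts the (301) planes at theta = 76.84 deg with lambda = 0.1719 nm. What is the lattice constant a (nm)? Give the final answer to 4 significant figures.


d = lambda / (2*sin(theta))
d = 0.1719 / (2*sin(76.84 deg))
d = 0.0882681 nm
a = d * sqrt(h^2+k^2+l^2) = 0.0882681 * sqrt(10)
a = 0.2791 nm


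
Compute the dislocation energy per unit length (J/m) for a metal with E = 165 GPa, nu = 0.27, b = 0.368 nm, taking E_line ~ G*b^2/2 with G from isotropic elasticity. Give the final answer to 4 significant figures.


Step 1: G = E / (2*(1+nu))
G = 165 / (2*(1+0.27)) = 64.9606 GPa = 6.49606e+10 Pa
Step 2: E_line = G*b^2/2
b = 0.368 nm = 3.68e-10 m
E_line = 0.5 * 6.49606e+10 * (3.68e-10)^2 = 4.399e-09 J/m


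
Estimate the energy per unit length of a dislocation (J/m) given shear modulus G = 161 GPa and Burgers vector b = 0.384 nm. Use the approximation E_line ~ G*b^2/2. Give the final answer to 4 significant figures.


E = G*b^2/2
b = 0.384 nm = 3.84e-10 m
G = 161 GPa = 1.61e+11 Pa
E = 0.5 * 1.61e+11 * (3.84e-10)^2
E = 1.187e-08 J/m


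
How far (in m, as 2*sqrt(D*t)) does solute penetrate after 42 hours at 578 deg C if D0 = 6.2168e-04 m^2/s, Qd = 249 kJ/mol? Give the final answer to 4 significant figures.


Step 1: D = D0 * exp(-Qd/(R*T))
T = 851.15 K
D = 6.2168e-04 * exp(-249e3 / (8.314 * 851.15)) = 3.25097e-19 m^2/s
Step 2: L = 2*sqrt(D*t)
t = 42 h = 151200 s
L = 2*sqrt(3.25097e-19 * 151200) = 4.434e-07 m


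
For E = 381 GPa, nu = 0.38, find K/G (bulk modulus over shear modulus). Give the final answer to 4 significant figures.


G = E / (2*(1+nu))
G = 381 / (2*(1+0.38)) = 138.043 GPa
K = E / (3*(1-2*nu))
K = 381 / (3*(1-2*0.38)) = 529.167 GPa
K/G = 529.167 / 138.043 = 3.833


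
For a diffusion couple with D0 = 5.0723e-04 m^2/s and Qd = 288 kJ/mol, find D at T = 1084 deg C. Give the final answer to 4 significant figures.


D = D0 * exp(-Qd / (R*T))
T = 1357.15 K
D = 5.0723e-04 * exp(-288e3 / (8.314 * 1357.15))
D = 4.17e-15 m^2/s


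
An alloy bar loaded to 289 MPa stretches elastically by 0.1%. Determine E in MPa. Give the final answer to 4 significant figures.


E = sigma / epsilon
epsilon = 0.1% = 1e-03
E = 289 / 1e-03
E = 289000 MPa


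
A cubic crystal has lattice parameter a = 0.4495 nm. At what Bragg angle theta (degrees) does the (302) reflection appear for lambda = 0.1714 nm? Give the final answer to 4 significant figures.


d = a / sqrt(h^2+k^2+l^2)
d = 0.4495 / sqrt(13) = 0.124669 nm
lambda = 2*d*sin(theta)  =>  sin(theta) = lambda / (2*d)
sin(theta) = 0.1714 / (2 * 0.124669) = 0.687421
theta = 43.43 deg


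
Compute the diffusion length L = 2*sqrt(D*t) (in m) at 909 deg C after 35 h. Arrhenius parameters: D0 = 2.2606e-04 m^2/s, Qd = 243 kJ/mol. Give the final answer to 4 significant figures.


Step 1: D = D0 * exp(-Qd/(R*T))
T = 1182.15 K
D = 2.2606e-04 * exp(-243e3 / (8.314 * 1182.15)) = 4.13623e-15 m^2/s
Step 2: L = 2*sqrt(D*t)
t = 35 h = 126000 s
L = 2*sqrt(4.13623e-15 * 126000) = 4.566e-05 m


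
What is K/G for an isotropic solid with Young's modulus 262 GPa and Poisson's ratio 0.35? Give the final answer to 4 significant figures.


G = E / (2*(1+nu))
G = 262 / (2*(1+0.35)) = 97.037 GPa
K = E / (3*(1-2*nu))
K = 262 / (3*(1-2*0.35)) = 291.111 GPa
K/G = 291.111 / 97.037 = 3


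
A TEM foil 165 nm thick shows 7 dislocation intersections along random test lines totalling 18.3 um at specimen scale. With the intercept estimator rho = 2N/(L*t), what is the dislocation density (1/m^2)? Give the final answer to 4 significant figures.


rho = 2N / (L * t)
L = 18.3 um = 1.83e-05 m, t = 165 nm = 1.65e-07 m
rho = 2 * 7 / (1.83e-05 * 1.65e-07)
rho = 4.637e+12 1/m^2


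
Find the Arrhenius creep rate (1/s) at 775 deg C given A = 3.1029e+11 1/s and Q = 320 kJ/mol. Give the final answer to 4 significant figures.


rate = A * exp(-Q / (R*T))
T = 775 + 273.15 = 1048.15 K
rate = 3.1029e+11 * exp(-320e3 / (8.314 * 1048.15))
rate = 3.499e-05 1/s


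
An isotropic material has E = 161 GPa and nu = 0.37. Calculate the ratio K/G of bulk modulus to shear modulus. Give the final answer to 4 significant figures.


G = E / (2*(1+nu))
G = 161 / (2*(1+0.37)) = 58.7591 GPa
K = E / (3*(1-2*nu))
K = 161 / (3*(1-2*0.37)) = 206.41 GPa
K/G = 206.41 / 58.7591 = 3.513


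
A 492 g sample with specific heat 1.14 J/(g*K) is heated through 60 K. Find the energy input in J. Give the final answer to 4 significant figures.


Q = m * cp * dT
Q = 492 * 1.14 * 60
Q = 33650 J


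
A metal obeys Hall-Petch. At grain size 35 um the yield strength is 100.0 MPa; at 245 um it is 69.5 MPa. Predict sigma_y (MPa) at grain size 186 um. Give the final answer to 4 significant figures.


sigma_y = sigma0 + k / sqrt(d)
1/sqrt(d1) = 1/sqrt(3.5e-05) = 169.031;  1/sqrt(d2) = 63.8877
k = (sigma1 - sigma2) / (1/sqrt(d1) - 1/sqrt(d2)) = (100.0 - 69.5) / (169.031 - 63.8877) = 0.290081 MPa*m^0.5
sigma0 = sigma1 - k/sqrt(d1) = 100.0 - 0.290081*169.031 = 50.9674 MPa
sigma_y(d3) = 50.9674 + 0.290081 / sqrt(1.86e-04) = 72.24 MPa


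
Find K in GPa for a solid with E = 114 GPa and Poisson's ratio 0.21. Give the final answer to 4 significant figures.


K = E / (3*(1-2*nu))
K = 114 / (3*(1-2*0.21))
K = 65.52 GPa


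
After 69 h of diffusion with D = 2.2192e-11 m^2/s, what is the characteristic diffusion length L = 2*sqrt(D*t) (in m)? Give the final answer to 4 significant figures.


t = 69 hr = 248400 s
Diffusion length = 2*sqrt(D*t)
= 2*sqrt(2.2192e-11 * 248400)
= 4.696e-03 m


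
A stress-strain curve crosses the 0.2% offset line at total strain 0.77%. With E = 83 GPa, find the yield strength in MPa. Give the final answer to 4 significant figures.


Offset strain = 0.002
Elastic strain at yield = total_strain - offset = 7.7e-03 - 0.002 = 5.7e-03
sigma_y = E * elastic_strain = 83000 * 5.7e-03
sigma_y = 473.1 MPa


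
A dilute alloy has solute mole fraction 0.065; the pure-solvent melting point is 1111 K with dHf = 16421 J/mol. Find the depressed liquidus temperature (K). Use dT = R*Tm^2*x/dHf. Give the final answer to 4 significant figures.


dT = R*Tm^2*x / dHf
dT = 8.314 * 1111^2 * 0.065 / 16421
dT = 40.6211 K
T_new = 1111 - 40.6211 = 1070 K


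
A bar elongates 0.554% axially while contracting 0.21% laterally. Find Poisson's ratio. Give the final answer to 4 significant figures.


nu = -epsilon_lat / epsilon_axial
Lateral strain is contraction (negative), so using magnitudes:
nu = 0.21 / 0.554
nu = 0.3791


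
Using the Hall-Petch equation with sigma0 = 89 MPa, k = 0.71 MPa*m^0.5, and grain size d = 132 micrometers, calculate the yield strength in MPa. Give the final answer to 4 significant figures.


sigma_y = sigma0 + k / sqrt(d)
d = 132 um = 1.32e-04 m
sigma_y = 89 + 0.71 / sqrt(1.32e-04)
sigma_y = 150.8 MPa


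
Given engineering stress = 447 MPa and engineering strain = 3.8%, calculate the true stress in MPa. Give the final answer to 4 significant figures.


sigma_true = sigma_eng * (1 + epsilon_eng)
sigma_true = 447 * (1 + 0.038)
sigma_true = 464 MPa


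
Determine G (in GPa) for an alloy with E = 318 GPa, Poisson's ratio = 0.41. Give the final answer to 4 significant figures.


G = E / (2*(1+nu))
G = 318 / (2*(1+0.41))
G = 112.8 GPa


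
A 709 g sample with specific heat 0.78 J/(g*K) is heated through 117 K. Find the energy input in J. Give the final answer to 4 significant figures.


Q = m * cp * dT
Q = 709 * 0.78 * 117
Q = 64700 J


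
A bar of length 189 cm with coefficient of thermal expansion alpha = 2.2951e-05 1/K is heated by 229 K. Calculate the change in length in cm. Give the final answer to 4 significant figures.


dL = L0 * alpha * dT
dL = 189 * 2.2951e-05 * 229
dL = 0.9933 cm


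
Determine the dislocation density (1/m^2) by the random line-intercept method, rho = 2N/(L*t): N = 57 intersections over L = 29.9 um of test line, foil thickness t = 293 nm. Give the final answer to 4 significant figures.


rho = 2N / (L * t)
L = 29.9 um = 2.99e-05 m, t = 293 nm = 2.93e-07 m
rho = 2 * 57 / (2.99e-05 * 2.93e-07)
rho = 1.301e+13 1/m^2


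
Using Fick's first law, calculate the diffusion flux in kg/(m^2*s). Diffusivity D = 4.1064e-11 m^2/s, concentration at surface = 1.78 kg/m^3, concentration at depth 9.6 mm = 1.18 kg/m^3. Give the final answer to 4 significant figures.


J = -D * (dC/dx) = D * (C1 - C2) / dx
J = 4.1064e-11 * (1.78 - 1.18) / 9.6e-03
J = 2.567e-09 kg/(m^2*s)


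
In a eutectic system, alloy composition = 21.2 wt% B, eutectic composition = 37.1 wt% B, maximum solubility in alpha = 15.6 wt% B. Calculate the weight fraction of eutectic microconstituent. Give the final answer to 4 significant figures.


f_primary = (C_e - C0) / (C_e - C_alpha_max)
f_primary = (37.1 - 21.2) / (37.1 - 15.6)
f_primary = 0.739535
f_eutectic = 1 - 0.739535 = 0.2605


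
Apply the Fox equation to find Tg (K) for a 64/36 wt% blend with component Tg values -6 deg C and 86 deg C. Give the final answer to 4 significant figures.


1/Tg = w1/Tg1 + w2/Tg2 (in Kelvin)
Tg1 = 267.15 K, Tg2 = 359.15 K
1/Tg = 0.64/267.15 + 0.36/359.15
Tg = 294.3 K


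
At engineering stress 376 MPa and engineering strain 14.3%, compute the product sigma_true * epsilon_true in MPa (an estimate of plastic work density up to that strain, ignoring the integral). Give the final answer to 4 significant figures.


sigma_true = sigma_eng * (1 + epsilon_eng)
sigma_true = 376 * (1 + 0.143) = 429.768 MPa
epsilon_true = ln(1 + epsilon_eng)
epsilon_true = ln(1 + 0.143) = 0.133656
sigma_true * epsilon_true = 429.768 * 0.133656 = 57.44 MPa


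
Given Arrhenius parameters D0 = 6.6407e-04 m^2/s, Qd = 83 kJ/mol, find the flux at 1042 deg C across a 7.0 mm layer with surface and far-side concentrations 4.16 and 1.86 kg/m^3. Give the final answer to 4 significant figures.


Step 1: D = D0 * exp(-Qd/(R*T))
T = 1042 + 273.15 = 1315.15 K
D = 6.6407e-04 * exp(-83e3 / (8.314 * 1315.15)) = 3.35376e-07 m^2/s
Step 2: J = D * (C1 - C2) / dx
J = 3.35376e-07 * (4.16 - 1.86) / 7e-03
J = 1.102e-04 kg/(m^2*s)


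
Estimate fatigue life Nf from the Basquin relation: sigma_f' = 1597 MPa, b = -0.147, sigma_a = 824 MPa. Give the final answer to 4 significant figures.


sigma_a = sigma_f' * (2*Nf)^b
2*Nf = (sigma_a / sigma_f')^(1/b)
2*Nf = (824 / 1597)^(1/-0.147)
2*Nf = 90.1468
Nf = 45.07 cycles


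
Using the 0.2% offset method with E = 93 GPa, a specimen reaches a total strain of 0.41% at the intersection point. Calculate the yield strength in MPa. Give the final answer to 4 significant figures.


Offset strain = 0.002
Elastic strain at yield = total_strain - offset = 4.1e-03 - 0.002 = 2.1e-03
sigma_y = E * elastic_strain = 93000 * 2.1e-03
sigma_y = 195.3 MPa


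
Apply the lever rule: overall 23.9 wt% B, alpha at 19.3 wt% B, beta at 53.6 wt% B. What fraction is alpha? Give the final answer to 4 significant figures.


f_alpha = (C_beta - C0) / (C_beta - C_alpha)
f_alpha = (53.6 - 23.9) / (53.6 - 19.3)
f_alpha = 0.8659


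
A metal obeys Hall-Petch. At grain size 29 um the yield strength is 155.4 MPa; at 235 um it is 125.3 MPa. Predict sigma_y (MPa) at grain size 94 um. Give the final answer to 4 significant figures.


sigma_y = sigma0 + k / sqrt(d)
1/sqrt(d1) = 1/sqrt(2.9e-05) = 185.695;  1/sqrt(d2) = 65.2328
k = (sigma1 - sigma2) / (1/sqrt(d1) - 1/sqrt(d2)) = (155.4 - 125.3) / (185.695 - 65.2328) = 0.24987 MPa*m^0.5
sigma0 = sigma1 - k/sqrt(d1) = 155.4 - 0.24987*185.695 = 109 MPa
sigma_y(d3) = 109 + 0.24987 / sqrt(9.4e-05) = 134.8 MPa


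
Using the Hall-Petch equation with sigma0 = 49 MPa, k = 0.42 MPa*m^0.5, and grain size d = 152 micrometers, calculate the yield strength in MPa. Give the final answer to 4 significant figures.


sigma_y = sigma0 + k / sqrt(d)
d = 152 um = 1.52e-04 m
sigma_y = 49 + 0.42 / sqrt(1.52e-04)
sigma_y = 83.07 MPa


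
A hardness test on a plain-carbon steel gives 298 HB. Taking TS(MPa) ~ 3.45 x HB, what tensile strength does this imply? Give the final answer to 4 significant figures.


TS (MPa) = 3.45 * HB
TS = 3.45 * 298
TS = 1028 MPa


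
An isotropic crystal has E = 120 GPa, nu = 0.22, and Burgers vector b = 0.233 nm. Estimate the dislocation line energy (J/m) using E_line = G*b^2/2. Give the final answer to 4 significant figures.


Step 1: G = E / (2*(1+nu))
G = 120 / (2*(1+0.22)) = 49.1803 GPa = 4.91803e+10 Pa
Step 2: E_line = G*b^2/2
b = 0.233 nm = 2.33e-10 m
E_line = 0.5 * 4.91803e+10 * (2.33e-10)^2 = 1.335e-09 J/m


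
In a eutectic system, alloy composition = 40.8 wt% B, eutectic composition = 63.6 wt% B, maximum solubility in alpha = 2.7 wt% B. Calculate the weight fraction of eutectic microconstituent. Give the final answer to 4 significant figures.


f_primary = (C_e - C0) / (C_e - C_alpha_max)
f_primary = (63.6 - 40.8) / (63.6 - 2.7)
f_primary = 0.374384
f_eutectic = 1 - 0.374384 = 0.6256


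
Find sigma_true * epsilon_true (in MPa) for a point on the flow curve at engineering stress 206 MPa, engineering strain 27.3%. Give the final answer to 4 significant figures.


sigma_true = sigma_eng * (1 + epsilon_eng)
sigma_true = 206 * (1 + 0.273) = 262.238 MPa
epsilon_true = ln(1 + epsilon_eng)
epsilon_true = ln(1 + 0.273) = 0.241376
sigma_true * epsilon_true = 262.238 * 0.241376 = 63.3 MPa


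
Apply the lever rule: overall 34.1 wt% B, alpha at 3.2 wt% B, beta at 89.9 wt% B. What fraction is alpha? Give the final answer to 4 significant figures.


f_alpha = (C_beta - C0) / (C_beta - C_alpha)
f_alpha = (89.9 - 34.1) / (89.9 - 3.2)
f_alpha = 0.6436


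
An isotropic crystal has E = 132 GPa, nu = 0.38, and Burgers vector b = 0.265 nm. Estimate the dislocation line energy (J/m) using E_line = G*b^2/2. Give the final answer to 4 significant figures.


Step 1: G = E / (2*(1+nu))
G = 132 / (2*(1+0.38)) = 47.8261 GPa = 4.78261e+10 Pa
Step 2: E_line = G*b^2/2
b = 0.265 nm = 2.65e-10 m
E_line = 0.5 * 4.78261e+10 * (2.65e-10)^2 = 1.679e-09 J/m


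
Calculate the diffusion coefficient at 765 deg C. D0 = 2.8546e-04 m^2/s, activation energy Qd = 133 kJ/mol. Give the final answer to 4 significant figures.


D = D0 * exp(-Qd / (R*T))
T = 1038.15 K
D = 2.8546e-04 * exp(-133e3 / (8.314 * 1038.15))
D = 5.8e-11 m^2/s


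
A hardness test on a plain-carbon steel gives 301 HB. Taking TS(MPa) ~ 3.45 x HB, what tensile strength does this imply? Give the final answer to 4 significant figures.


TS (MPa) = 3.45 * HB
TS = 3.45 * 301
TS = 1038 MPa


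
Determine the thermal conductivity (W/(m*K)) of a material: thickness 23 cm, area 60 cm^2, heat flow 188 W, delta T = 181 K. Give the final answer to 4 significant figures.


k = Q*L / (A*dT)
L = 0.23 m, A = 6e-03 m^2
k = 188 * 0.23 / (6e-03 * 181)
k = 39.82 W/(m*K)


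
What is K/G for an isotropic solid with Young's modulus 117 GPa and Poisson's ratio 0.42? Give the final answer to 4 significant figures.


G = E / (2*(1+nu))
G = 117 / (2*(1+0.42)) = 41.1972 GPa
K = E / (3*(1-2*nu))
K = 117 / (3*(1-2*0.42)) = 243.75 GPa
K/G = 243.75 / 41.1972 = 5.917


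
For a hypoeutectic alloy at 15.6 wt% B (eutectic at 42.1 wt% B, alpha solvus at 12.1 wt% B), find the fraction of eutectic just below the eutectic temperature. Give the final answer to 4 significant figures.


f_primary = (C_e - C0) / (C_e - C_alpha_max)
f_primary = (42.1 - 15.6) / (42.1 - 12.1)
f_primary = 0.883333
f_eutectic = 1 - 0.883333 = 0.1167


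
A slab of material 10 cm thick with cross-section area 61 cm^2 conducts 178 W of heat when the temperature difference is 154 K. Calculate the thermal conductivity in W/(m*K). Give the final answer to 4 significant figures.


k = Q*L / (A*dT)
L = 0.1 m, A = 6.1e-03 m^2
k = 178 * 0.1 / (6.1e-03 * 154)
k = 18.95 W/(m*K)


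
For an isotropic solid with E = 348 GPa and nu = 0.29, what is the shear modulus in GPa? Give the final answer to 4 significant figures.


G = E / (2*(1+nu))
G = 348 / (2*(1+0.29))
G = 134.9 GPa


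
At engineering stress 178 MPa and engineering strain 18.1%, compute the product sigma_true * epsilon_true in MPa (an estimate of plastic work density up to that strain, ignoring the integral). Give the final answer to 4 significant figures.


sigma_true = sigma_eng * (1 + epsilon_eng)
sigma_true = 178 * (1 + 0.181) = 210.218 MPa
epsilon_true = ln(1 + epsilon_eng)
epsilon_true = ln(1 + 0.181) = 0.166362
sigma_true * epsilon_true = 210.218 * 0.166362 = 34.97 MPa


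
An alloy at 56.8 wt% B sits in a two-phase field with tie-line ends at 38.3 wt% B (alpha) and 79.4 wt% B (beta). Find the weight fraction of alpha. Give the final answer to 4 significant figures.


f_alpha = (C_beta - C0) / (C_beta - C_alpha)
f_alpha = (79.4 - 56.8) / (79.4 - 38.3)
f_alpha = 0.5499


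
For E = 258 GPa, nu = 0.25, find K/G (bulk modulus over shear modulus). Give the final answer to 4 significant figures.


G = E / (2*(1+nu))
G = 258 / (2*(1+0.25)) = 103.2 GPa
K = E / (3*(1-2*nu))
K = 258 / (3*(1-2*0.25)) = 172 GPa
K/G = 172 / 103.2 = 1.667


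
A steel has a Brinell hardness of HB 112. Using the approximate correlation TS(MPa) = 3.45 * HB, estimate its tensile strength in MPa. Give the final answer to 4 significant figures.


TS (MPa) = 3.45 * HB
TS = 3.45 * 112
TS = 386.4 MPa


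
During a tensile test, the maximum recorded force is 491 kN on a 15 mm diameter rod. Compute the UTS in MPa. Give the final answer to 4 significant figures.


A0 = pi*(d/2)^2 = pi*(15/2)^2 = 176.715 mm^2
UTS = F_max / A0 = 491*1000 / 176.715
UTS = 2778 MPa


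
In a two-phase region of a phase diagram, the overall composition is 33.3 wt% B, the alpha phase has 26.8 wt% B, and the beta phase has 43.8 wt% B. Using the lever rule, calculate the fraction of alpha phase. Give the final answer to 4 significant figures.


f_alpha = (C_beta - C0) / (C_beta - C_alpha)
f_alpha = (43.8 - 33.3) / (43.8 - 26.8)
f_alpha = 0.6176


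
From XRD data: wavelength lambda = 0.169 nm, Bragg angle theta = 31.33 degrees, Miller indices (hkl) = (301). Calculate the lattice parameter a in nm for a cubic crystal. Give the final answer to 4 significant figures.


d = lambda / (2*sin(theta))
d = 0.169 / (2*sin(31.33 deg))
d = 0.16251 nm
a = d * sqrt(h^2+k^2+l^2) = 0.16251 * sqrt(10)
a = 0.5139 nm


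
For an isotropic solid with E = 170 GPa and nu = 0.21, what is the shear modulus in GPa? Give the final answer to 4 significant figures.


G = E / (2*(1+nu))
G = 170 / (2*(1+0.21))
G = 70.25 GPa


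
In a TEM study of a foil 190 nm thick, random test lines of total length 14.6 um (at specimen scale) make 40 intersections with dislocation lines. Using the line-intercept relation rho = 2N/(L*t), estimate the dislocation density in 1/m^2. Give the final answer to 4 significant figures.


rho = 2N / (L * t)
L = 14.6 um = 1.46e-05 m, t = 190 nm = 1.9e-07 m
rho = 2 * 40 / (1.46e-05 * 1.9e-07)
rho = 2.884e+13 1/m^2


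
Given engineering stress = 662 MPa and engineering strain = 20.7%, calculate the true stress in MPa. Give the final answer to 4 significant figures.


sigma_true = sigma_eng * (1 + epsilon_eng)
sigma_true = 662 * (1 + 0.207)
sigma_true = 799 MPa


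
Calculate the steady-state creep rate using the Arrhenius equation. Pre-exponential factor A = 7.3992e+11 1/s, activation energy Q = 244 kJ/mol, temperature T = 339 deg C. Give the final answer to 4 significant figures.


rate = A * exp(-Q / (R*T))
T = 339 + 273.15 = 612.15 K
rate = 7.3992e+11 * exp(-244e3 / (8.314 * 612.15))
rate = 1.117e-09 1/s


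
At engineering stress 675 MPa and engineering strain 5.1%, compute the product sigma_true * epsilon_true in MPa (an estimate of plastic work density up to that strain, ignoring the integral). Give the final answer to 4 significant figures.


sigma_true = sigma_eng * (1 + epsilon_eng)
sigma_true = 675 * (1 + 0.051) = 709.425 MPa
epsilon_true = ln(1 + epsilon_eng)
epsilon_true = ln(1 + 0.051) = 0.0497421
sigma_true * epsilon_true = 709.425 * 0.0497421 = 35.29 MPa


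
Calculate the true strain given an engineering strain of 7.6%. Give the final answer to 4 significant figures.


epsilon_true = ln(1 + epsilon_eng)
epsilon_true = ln(1 + 0.076)
epsilon_true = 0.07325


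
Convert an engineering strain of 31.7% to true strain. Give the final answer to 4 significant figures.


epsilon_true = ln(1 + epsilon_eng)
epsilon_true = ln(1 + 0.317)
epsilon_true = 0.2754


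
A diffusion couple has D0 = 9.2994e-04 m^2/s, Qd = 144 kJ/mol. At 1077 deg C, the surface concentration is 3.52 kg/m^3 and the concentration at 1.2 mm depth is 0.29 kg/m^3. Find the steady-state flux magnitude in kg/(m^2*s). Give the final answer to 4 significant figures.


Step 1: D = D0 * exp(-Qd/(R*T))
T = 1077 + 273.15 = 1350.15 K
D = 9.2994e-04 * exp(-144e3 / (8.314 * 1350.15)) = 2.49562e-09 m^2/s
Step 2: J = D * (C1 - C2) / dx
J = 2.49562e-09 * (3.52 - 0.29) / 1.2e-03
J = 6.717e-06 kg/(m^2*s)


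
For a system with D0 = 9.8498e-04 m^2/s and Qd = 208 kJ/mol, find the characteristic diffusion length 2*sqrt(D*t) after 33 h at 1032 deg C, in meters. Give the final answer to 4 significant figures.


Step 1: D = D0 * exp(-Qd/(R*T))
T = 1305.15 K
D = 9.8498e-04 * exp(-208e3 / (8.314 * 1305.15)) = 4.66189e-12 m^2/s
Step 2: L = 2*sqrt(D*t)
t = 33 h = 118800 s
L = 2*sqrt(4.66189e-12 * 118800) = 1.488e-03 m


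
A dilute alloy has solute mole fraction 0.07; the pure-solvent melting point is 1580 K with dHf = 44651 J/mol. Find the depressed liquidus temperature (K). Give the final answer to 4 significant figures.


dT = R*Tm^2*x / dHf
dT = 8.314 * 1580^2 * 0.07 / 44651
dT = 32.538 K
T_new = 1580 - 32.538 = 1547 K


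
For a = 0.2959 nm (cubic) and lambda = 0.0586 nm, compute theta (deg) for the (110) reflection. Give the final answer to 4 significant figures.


d = a / sqrt(h^2+k^2+l^2)
d = 0.2959 / sqrt(2) = 0.209233 nm
lambda = 2*d*sin(theta)  =>  sin(theta) = lambda / (2*d)
sin(theta) = 0.0586 / (2 * 0.209233) = 0.140035
theta = 8.05 deg


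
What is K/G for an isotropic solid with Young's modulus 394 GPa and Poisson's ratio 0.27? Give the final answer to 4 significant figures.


G = E / (2*(1+nu))
G = 394 / (2*(1+0.27)) = 155.118 GPa
K = E / (3*(1-2*nu))
K = 394 / (3*(1-2*0.27)) = 285.507 GPa
K/G = 285.507 / 155.118 = 1.841


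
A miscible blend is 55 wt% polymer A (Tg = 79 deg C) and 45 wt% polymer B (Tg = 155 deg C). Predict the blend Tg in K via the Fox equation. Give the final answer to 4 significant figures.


1/Tg = w1/Tg1 + w2/Tg2 (in Kelvin)
Tg1 = 352.15 K, Tg2 = 428.15 K
1/Tg = 0.55/352.15 + 0.45/428.15
Tg = 382.7 K


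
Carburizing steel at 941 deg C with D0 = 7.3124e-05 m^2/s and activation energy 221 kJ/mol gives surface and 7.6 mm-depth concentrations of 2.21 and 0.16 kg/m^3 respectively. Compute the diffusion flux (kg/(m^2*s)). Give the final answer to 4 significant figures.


Step 1: D = D0 * exp(-Qd/(R*T))
T = 941 + 273.15 = 1214.15 K
D = 7.3124e-05 * exp(-221e3 / (8.314 * 1214.15)) = 2.2696e-14 m^2/s
Step 2: J = D * (C1 - C2) / dx
J = 2.2696e-14 * (2.21 - 0.16) / 7.6e-03
J = 6.122e-12 kg/(m^2*s)


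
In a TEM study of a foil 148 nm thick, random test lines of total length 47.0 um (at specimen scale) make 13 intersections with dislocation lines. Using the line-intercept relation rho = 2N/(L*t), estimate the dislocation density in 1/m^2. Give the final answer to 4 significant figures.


rho = 2N / (L * t)
L = 47.0 um = 4.7e-05 m, t = 148 nm = 1.48e-07 m
rho = 2 * 13 / (4.7e-05 * 1.48e-07)
rho = 3.738e+12 1/m^2


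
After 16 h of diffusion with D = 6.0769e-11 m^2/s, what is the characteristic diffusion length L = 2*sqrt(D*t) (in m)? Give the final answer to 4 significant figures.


t = 16 hr = 57600 s
Diffusion length = 2*sqrt(D*t)
= 2*sqrt(6.0769e-11 * 57600)
= 3.742e-03 m


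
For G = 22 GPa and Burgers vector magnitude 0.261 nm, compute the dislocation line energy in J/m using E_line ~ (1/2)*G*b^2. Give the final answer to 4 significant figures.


E = G*b^2/2
b = 0.261 nm = 2.61e-10 m
G = 22 GPa = 2.2e+10 Pa
E = 0.5 * 2.2e+10 * (2.61e-10)^2
E = 7.493e-10 J/m


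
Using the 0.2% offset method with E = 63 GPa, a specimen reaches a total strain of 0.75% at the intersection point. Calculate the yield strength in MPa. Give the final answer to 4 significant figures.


Offset strain = 0.002
Elastic strain at yield = total_strain - offset = 7.5e-03 - 0.002 = 5.5e-03
sigma_y = E * elastic_strain = 63000 * 5.5e-03
sigma_y = 346.5 MPa


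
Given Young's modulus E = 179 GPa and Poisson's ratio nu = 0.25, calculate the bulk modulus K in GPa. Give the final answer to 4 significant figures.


K = E / (3*(1-2*nu))
K = 179 / (3*(1-2*0.25))
K = 119.3 GPa


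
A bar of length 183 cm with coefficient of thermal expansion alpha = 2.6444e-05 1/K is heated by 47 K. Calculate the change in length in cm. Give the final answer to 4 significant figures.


dL = L0 * alpha * dT
dL = 183 * 2.6444e-05 * 47
dL = 0.2274 cm


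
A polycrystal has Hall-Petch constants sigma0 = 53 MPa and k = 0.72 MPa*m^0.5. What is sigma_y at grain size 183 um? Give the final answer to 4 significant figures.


sigma_y = sigma0 + k / sqrt(d)
d = 183 um = 1.83e-04 m
sigma_y = 53 + 0.72 / sqrt(1.83e-04)
sigma_y = 106.2 MPa


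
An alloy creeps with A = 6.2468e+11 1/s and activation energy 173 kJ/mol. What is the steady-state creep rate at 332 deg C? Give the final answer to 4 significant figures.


rate = A * exp(-Q / (R*T))
T = 332 + 273.15 = 605.15 K
rate = 6.2468e+11 * exp(-173e3 / (8.314 * 605.15))
rate = 7.283e-04 1/s


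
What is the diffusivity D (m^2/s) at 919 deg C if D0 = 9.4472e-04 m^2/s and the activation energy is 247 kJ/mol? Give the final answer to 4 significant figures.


D = D0 * exp(-Qd / (R*T))
T = 1192.15 K
D = 9.4472e-04 * exp(-247e3 / (8.314 * 1192.15))
D = 1.421e-14 m^2/s


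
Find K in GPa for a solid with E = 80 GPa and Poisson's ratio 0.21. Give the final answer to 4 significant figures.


K = E / (3*(1-2*nu))
K = 80 / (3*(1-2*0.21))
K = 45.98 GPa


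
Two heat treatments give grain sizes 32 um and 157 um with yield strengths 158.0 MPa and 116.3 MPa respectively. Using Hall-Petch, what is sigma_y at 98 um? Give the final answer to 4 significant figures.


sigma_y = sigma0 + k / sqrt(d)
1/sqrt(d1) = 1/sqrt(3.2e-05) = 176.777;  1/sqrt(d2) = 79.8087
k = (sigma1 - sigma2) / (1/sqrt(d1) - 1/sqrt(d2)) = (158.0 - 116.3) / (176.777 - 79.8087) = 0.430039 MPa*m^0.5
sigma0 = sigma1 - k/sqrt(d1) = 158.0 - 0.430039*176.777 = 81.9792 MPa
sigma_y(d3) = 81.9792 + 0.430039 / sqrt(9.8e-05) = 125.4 MPa


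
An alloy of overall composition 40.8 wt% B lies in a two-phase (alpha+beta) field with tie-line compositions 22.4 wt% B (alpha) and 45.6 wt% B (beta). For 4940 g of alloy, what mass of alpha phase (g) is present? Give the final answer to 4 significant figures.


f_alpha = (C_beta - C0) / (C_beta - C_alpha)
f_alpha = (45.6 - 40.8) / (45.6 - 22.4) = 0.206897
m_alpha = f_alpha * m_total = 0.206897 * 4940 = 1022 g


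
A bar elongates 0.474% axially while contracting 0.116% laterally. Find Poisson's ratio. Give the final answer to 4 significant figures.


nu = -epsilon_lat / epsilon_axial
Lateral strain is contraction (negative), so using magnitudes:
nu = 0.116 / 0.474
nu = 0.2447


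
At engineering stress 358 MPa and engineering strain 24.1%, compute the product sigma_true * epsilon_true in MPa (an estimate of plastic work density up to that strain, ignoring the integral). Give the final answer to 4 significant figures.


sigma_true = sigma_eng * (1 + epsilon_eng)
sigma_true = 358 * (1 + 0.241) = 444.278 MPa
epsilon_true = ln(1 + epsilon_eng)
epsilon_true = ln(1 + 0.241) = 0.215918
sigma_true * epsilon_true = 444.278 * 0.215918 = 95.93 MPa


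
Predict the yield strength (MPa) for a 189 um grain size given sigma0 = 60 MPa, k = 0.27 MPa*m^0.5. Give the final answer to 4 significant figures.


sigma_y = sigma0 + k / sqrt(d)
d = 189 um = 1.89e-04 m
sigma_y = 60 + 0.27 / sqrt(1.89e-04)
sigma_y = 79.64 MPa


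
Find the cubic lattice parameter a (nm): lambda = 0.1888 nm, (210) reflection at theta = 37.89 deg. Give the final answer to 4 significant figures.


d = lambda / (2*sin(theta))
d = 0.1888 / (2*sin(37.89 deg))
d = 0.153709 nm
a = d * sqrt(h^2+k^2+l^2) = 0.153709 * sqrt(5)
a = 0.3437 nm


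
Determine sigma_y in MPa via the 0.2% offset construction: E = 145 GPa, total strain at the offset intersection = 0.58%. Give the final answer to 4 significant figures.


Offset strain = 0.002
Elastic strain at yield = total_strain - offset = 5.8e-03 - 0.002 = 3.8e-03
sigma_y = E * elastic_strain = 145000 * 3.8e-03
sigma_y = 551 MPa


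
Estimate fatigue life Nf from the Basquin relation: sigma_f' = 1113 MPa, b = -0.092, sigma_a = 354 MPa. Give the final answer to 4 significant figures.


sigma_a = sigma_f' * (2*Nf)^b
2*Nf = (sigma_a / sigma_f')^(1/b)
2*Nf = (354 / 1113)^(1/-0.092)
2*Nf = 255576
Nf = 127800 cycles


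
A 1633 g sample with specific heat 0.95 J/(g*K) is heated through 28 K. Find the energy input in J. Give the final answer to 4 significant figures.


Q = m * cp * dT
Q = 1633 * 0.95 * 28
Q = 43440 J


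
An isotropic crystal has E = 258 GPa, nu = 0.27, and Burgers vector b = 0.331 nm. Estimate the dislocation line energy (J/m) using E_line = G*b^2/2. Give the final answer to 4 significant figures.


Step 1: G = E / (2*(1+nu))
G = 258 / (2*(1+0.27)) = 101.575 GPa = 1.01575e+11 Pa
Step 2: E_line = G*b^2/2
b = 0.331 nm = 3.31e-10 m
E_line = 0.5 * 1.01575e+11 * (3.31e-10)^2 = 5.564e-09 J/m


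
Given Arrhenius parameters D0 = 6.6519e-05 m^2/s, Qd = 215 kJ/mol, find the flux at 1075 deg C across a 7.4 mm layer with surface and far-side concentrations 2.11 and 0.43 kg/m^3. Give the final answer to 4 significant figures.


Step 1: D = D0 * exp(-Qd/(R*T))
T = 1075 + 273.15 = 1348.15 K
D = 6.6519e-05 * exp(-215e3 / (8.314 * 1348.15)) = 3.10727e-13 m^2/s
Step 2: J = D * (C1 - C2) / dx
J = 3.10727e-13 * (2.11 - 0.43) / 7.4e-03
J = 7.054e-11 kg/(m^2*s)


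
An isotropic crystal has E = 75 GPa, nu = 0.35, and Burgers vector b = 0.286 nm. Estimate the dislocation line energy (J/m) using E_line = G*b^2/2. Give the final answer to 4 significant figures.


Step 1: G = E / (2*(1+nu))
G = 75 / (2*(1+0.35)) = 27.7778 GPa = 2.77778e+10 Pa
Step 2: E_line = G*b^2/2
b = 0.286 nm = 2.86e-10 m
E_line = 0.5 * 2.77778e+10 * (2.86e-10)^2 = 1.136e-09 J/m
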